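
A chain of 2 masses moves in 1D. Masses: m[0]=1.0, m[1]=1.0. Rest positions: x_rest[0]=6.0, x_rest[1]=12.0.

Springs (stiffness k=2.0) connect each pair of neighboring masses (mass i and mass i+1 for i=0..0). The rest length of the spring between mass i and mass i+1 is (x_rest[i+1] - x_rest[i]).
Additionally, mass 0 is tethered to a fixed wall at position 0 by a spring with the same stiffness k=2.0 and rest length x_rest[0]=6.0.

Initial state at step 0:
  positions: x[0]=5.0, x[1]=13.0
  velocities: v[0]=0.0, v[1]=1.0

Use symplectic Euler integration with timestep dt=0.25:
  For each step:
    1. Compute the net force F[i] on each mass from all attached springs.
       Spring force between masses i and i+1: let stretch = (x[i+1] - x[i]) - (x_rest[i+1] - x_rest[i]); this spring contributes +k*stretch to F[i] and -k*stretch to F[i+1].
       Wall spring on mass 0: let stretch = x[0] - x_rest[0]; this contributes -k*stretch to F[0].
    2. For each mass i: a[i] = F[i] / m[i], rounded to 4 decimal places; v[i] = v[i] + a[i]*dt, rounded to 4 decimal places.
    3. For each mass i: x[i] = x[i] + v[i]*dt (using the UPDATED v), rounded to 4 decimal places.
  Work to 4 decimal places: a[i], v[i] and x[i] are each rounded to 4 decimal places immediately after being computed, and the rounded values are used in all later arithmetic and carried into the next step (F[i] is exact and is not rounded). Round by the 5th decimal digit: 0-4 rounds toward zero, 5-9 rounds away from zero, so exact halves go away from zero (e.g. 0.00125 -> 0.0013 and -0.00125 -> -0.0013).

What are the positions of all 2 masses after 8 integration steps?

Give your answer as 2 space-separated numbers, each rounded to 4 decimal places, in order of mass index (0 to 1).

Step 0: x=[5.0000 13.0000] v=[0.0000 1.0000]
Step 1: x=[5.3750 13.0000] v=[1.5000 0.0000]
Step 2: x=[6.0313 12.7969] v=[2.6250 -0.8125]
Step 3: x=[6.7794 12.4981] v=[2.9922 -1.1953]
Step 4: x=[7.3949 12.2344] v=[2.4619 -1.0547]
Step 5: x=[7.6910 12.1158] v=[1.1842 -0.4745]
Step 6: x=[7.5788 12.1941] v=[-0.4489 0.3131]
Step 7: x=[7.0961 12.4455] v=[-1.9307 1.0055]
Step 8: x=[6.3951 12.7782] v=[-2.8041 1.3308]

Answer: 6.3951 12.7782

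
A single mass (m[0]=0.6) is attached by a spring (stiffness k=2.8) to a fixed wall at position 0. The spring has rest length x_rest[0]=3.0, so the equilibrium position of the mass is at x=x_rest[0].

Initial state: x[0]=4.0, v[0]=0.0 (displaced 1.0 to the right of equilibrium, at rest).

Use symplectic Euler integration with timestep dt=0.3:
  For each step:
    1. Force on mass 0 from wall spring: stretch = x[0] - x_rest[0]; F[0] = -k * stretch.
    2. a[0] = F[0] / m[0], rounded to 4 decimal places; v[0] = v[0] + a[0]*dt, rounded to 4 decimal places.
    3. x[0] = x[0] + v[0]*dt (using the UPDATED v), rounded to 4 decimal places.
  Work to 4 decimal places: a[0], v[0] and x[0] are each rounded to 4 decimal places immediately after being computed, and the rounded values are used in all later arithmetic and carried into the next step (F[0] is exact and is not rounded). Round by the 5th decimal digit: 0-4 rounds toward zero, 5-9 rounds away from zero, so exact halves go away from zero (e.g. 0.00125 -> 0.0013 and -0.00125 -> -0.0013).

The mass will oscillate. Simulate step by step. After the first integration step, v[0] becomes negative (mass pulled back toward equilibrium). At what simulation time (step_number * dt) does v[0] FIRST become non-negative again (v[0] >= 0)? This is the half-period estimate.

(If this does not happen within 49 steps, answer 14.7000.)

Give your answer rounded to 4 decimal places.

Step 0: x=[4.0000] v=[0.0000]
Step 1: x=[3.5800] v=[-1.4000]
Step 2: x=[2.9164] v=[-2.2120]
Step 3: x=[2.2879] v=[-2.0950]
Step 4: x=[1.9585] v=[-1.0981]
Step 5: x=[2.0665] v=[0.3600]
First v>=0 after going negative at step 5, time=1.5000

Answer: 1.5000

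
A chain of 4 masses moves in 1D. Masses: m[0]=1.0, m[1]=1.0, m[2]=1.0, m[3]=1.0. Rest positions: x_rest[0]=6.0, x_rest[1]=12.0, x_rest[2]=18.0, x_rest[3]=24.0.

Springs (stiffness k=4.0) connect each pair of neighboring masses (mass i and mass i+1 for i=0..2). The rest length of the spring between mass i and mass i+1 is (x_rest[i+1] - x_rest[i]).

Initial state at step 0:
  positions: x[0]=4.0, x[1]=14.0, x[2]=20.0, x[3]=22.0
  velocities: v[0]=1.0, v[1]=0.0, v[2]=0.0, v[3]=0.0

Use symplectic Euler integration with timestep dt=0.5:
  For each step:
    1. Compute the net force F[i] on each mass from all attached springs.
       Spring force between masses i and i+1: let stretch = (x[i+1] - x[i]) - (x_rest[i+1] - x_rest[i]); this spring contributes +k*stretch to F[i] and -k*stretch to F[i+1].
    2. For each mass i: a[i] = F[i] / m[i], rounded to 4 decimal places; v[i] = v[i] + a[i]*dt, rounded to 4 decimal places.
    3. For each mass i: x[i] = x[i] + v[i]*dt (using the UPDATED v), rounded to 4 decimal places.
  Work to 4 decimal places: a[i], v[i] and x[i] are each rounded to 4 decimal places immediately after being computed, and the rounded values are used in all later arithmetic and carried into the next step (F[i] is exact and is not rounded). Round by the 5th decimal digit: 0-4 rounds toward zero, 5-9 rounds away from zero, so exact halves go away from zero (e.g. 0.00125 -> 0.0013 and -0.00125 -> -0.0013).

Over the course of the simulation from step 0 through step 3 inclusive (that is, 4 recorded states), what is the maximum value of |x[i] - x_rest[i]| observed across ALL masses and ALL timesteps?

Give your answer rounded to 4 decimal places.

Answer: 2.5000

Derivation:
Step 0: x=[4.0000 14.0000 20.0000 22.0000] v=[1.0000 0.0000 0.0000 0.0000]
Step 1: x=[8.5000 10.0000 16.0000 26.0000] v=[9.0000 -8.0000 -8.0000 8.0000]
Step 2: x=[8.5000 10.5000 16.0000 26.0000] v=[0.0000 1.0000 0.0000 0.0000]
Step 3: x=[4.5000 14.5000 20.5000 22.0000] v=[-8.0000 8.0000 9.0000 -8.0000]
Max displacement = 2.5000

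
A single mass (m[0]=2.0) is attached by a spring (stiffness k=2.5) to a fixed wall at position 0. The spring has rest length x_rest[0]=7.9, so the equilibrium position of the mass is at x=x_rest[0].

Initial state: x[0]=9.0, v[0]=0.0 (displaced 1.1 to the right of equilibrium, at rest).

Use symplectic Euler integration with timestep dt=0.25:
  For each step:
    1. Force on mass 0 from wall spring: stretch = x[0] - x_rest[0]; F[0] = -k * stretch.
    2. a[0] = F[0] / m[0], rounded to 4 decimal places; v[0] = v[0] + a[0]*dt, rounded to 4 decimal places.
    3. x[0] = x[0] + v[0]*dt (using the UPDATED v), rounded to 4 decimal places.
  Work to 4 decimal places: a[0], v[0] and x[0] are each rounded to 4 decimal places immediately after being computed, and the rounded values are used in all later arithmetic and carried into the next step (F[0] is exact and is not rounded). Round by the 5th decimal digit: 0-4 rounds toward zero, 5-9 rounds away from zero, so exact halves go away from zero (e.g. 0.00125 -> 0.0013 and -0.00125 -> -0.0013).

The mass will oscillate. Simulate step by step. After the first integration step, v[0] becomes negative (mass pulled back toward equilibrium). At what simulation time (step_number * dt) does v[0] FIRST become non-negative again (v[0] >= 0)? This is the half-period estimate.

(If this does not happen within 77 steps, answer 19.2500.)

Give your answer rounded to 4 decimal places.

Answer: 3.0000

Derivation:
Step 0: x=[9.0000] v=[0.0000]
Step 1: x=[8.9141] v=[-0.3438]
Step 2: x=[8.7489] v=[-0.6607]
Step 3: x=[8.5174] v=[-0.9260]
Step 4: x=[8.2377] v=[-1.1190]
Step 5: x=[7.9316] v=[-1.2245]
Step 6: x=[7.6230] v=[-1.2344]
Step 7: x=[7.3361] v=[-1.1478]
Step 8: x=[7.0932] v=[-0.9716]
Step 9: x=[6.9133] v=[-0.7195]
Step 10: x=[6.8105] v=[-0.4112]
Step 11: x=[6.7928] v=[-0.0707]
Step 12: x=[6.8616] v=[0.2753]
First v>=0 after going negative at step 12, time=3.0000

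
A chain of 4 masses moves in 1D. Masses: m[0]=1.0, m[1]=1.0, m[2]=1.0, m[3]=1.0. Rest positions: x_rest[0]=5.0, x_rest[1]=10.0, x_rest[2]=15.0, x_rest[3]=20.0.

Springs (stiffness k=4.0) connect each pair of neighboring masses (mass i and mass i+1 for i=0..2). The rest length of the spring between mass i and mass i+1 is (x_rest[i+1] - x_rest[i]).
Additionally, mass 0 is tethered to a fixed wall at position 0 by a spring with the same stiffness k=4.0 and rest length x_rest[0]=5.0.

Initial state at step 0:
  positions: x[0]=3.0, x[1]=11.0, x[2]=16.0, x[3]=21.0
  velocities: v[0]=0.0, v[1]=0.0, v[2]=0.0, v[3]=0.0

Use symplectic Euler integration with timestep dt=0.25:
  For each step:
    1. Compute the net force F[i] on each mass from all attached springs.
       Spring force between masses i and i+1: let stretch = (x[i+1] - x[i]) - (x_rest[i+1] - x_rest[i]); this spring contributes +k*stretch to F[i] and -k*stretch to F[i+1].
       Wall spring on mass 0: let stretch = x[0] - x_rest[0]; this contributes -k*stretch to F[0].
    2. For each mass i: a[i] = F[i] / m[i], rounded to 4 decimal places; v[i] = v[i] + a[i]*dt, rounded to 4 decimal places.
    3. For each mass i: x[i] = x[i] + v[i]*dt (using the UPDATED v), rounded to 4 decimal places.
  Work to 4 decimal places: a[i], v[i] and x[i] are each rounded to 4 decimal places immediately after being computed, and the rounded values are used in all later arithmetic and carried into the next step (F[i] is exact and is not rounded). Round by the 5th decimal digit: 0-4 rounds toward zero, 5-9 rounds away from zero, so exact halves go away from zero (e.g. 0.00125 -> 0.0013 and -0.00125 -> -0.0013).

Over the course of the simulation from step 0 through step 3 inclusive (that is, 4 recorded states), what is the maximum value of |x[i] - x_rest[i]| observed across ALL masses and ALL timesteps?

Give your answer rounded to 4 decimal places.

Step 0: x=[3.0000 11.0000 16.0000 21.0000] v=[0.0000 0.0000 0.0000 0.0000]
Step 1: x=[4.2500 10.2500 16.0000 21.0000] v=[5.0000 -3.0000 0.0000 0.0000]
Step 2: x=[5.9375 9.4375 15.8125 21.0000] v=[6.7500 -3.2500 -0.7500 0.0000]
Step 3: x=[7.0156 9.3438 15.3281 20.9531] v=[4.3125 -0.3750 -1.9375 -0.1875]
Max displacement = 2.0156

Answer: 2.0156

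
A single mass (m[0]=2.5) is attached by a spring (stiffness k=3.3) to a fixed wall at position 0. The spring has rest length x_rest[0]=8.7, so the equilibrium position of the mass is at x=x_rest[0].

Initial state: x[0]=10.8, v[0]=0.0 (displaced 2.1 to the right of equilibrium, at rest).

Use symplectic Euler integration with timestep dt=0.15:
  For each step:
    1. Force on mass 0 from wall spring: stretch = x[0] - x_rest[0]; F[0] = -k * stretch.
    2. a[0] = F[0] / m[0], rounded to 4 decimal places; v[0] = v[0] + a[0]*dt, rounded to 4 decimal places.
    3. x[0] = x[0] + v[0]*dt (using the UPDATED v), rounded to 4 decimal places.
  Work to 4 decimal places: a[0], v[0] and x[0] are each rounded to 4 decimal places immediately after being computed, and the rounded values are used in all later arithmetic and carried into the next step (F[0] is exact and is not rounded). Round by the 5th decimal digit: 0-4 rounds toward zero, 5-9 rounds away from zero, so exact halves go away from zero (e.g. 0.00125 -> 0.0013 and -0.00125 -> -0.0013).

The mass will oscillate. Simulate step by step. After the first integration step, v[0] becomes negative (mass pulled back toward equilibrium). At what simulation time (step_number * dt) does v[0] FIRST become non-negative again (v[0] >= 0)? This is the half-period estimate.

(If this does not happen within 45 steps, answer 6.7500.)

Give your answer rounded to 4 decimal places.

Answer: 2.8500

Derivation:
Step 0: x=[10.8000] v=[0.0000]
Step 1: x=[10.7376] v=[-0.4158]
Step 2: x=[10.6147] v=[-0.8192]
Step 3: x=[10.4350] v=[-1.1983]
Step 4: x=[10.2037] v=[-1.5418]
Step 5: x=[9.9278] v=[-1.8395]
Step 6: x=[9.6154] v=[-2.0826]
Step 7: x=[9.2758] v=[-2.2638]
Step 8: x=[8.9191] v=[-2.3778]
Step 9: x=[8.5559] v=[-2.4212]
Step 10: x=[8.1970] v=[-2.3927]
Step 11: x=[7.8530] v=[-2.2931]
Step 12: x=[7.5342] v=[-2.1254]
Step 13: x=[7.2500] v=[-1.8946]
Step 14: x=[7.0089] v=[-1.6075]
Step 15: x=[6.8180] v=[-1.2727]
Step 16: x=[6.6830] v=[-0.9001]
Step 17: x=[6.6079] v=[-0.5007]
Step 18: x=[6.5949] v=[-0.0865]
Step 19: x=[6.6444] v=[0.3303]
First v>=0 after going negative at step 19, time=2.8500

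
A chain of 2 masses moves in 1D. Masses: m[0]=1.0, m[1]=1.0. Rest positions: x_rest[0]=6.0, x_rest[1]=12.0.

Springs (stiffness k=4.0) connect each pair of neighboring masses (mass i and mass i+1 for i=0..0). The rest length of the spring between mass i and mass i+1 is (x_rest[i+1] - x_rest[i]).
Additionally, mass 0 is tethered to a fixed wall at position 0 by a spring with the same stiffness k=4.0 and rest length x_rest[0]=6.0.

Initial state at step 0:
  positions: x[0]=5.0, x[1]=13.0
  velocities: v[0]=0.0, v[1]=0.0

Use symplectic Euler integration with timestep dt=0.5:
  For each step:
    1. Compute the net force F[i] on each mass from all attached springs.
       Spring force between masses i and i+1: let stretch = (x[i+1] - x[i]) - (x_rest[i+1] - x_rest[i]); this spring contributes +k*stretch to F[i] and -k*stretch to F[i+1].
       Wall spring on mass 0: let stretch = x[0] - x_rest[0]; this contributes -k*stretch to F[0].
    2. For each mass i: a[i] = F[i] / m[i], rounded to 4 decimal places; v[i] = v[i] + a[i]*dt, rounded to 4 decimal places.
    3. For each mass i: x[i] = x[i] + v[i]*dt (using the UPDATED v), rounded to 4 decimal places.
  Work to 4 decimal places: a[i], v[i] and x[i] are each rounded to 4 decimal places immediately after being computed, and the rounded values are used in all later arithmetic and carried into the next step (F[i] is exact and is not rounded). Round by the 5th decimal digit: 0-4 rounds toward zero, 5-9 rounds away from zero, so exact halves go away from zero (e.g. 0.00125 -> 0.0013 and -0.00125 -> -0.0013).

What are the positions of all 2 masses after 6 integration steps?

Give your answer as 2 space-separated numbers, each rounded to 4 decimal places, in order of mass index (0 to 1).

Answer: 4.0000 13.0000

Derivation:
Step 0: x=[5.0000 13.0000] v=[0.0000 0.0000]
Step 1: x=[8.0000 11.0000] v=[6.0000 -4.0000]
Step 2: x=[6.0000 12.0000] v=[-4.0000 2.0000]
Step 3: x=[4.0000 13.0000] v=[-4.0000 2.0000]
Step 4: x=[7.0000 11.0000] v=[6.0000 -4.0000]
Step 5: x=[7.0000 11.0000] v=[0.0000 0.0000]
Step 6: x=[4.0000 13.0000] v=[-6.0000 4.0000]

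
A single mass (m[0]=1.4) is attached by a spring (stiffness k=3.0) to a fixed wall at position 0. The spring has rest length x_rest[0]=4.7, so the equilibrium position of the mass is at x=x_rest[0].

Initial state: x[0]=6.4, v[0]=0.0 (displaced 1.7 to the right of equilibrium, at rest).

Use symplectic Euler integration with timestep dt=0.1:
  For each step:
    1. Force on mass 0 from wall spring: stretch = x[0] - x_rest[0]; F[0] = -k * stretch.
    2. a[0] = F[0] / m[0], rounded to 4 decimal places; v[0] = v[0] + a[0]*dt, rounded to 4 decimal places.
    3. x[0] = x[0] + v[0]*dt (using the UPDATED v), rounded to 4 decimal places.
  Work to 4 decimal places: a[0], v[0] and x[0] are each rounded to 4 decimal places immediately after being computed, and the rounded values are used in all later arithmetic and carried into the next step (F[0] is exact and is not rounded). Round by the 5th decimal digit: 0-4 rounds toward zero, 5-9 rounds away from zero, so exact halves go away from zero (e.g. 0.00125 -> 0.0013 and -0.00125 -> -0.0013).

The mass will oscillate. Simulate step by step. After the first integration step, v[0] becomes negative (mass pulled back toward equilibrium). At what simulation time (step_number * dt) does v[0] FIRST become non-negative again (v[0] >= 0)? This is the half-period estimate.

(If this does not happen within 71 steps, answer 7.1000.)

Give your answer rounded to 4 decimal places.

Step 0: x=[6.4000] v=[0.0000]
Step 1: x=[6.3636] v=[-0.3643]
Step 2: x=[6.2915] v=[-0.7208]
Step 3: x=[6.1853] v=[-1.0618]
Step 4: x=[6.0473] v=[-1.3801]
Step 5: x=[5.8804] v=[-1.6688]
Step 6: x=[5.6882] v=[-1.9217]
Step 7: x=[5.4749] v=[-2.1335]
Step 8: x=[5.2449] v=[-2.2996]
Step 9: x=[5.0033] v=[-2.4164]
Step 10: x=[4.7552] v=[-2.4814]
Step 11: x=[4.5059] v=[-2.4932]
Step 12: x=[4.2607] v=[-2.4516]
Step 13: x=[4.0250] v=[-2.3575]
Step 14: x=[3.8037] v=[-2.2129]
Step 15: x=[3.6016] v=[-2.0208]
Step 16: x=[3.4231] v=[-1.7854]
Step 17: x=[3.2719] v=[-1.5118]
Step 18: x=[3.1513] v=[-1.2058]
Step 19: x=[3.0639] v=[-0.8739]
Step 20: x=[3.0116] v=[-0.5233]
Step 21: x=[2.9955] v=[-0.1615]
Step 22: x=[3.0159] v=[0.2038]
First v>=0 after going negative at step 22, time=2.2000

Answer: 2.2000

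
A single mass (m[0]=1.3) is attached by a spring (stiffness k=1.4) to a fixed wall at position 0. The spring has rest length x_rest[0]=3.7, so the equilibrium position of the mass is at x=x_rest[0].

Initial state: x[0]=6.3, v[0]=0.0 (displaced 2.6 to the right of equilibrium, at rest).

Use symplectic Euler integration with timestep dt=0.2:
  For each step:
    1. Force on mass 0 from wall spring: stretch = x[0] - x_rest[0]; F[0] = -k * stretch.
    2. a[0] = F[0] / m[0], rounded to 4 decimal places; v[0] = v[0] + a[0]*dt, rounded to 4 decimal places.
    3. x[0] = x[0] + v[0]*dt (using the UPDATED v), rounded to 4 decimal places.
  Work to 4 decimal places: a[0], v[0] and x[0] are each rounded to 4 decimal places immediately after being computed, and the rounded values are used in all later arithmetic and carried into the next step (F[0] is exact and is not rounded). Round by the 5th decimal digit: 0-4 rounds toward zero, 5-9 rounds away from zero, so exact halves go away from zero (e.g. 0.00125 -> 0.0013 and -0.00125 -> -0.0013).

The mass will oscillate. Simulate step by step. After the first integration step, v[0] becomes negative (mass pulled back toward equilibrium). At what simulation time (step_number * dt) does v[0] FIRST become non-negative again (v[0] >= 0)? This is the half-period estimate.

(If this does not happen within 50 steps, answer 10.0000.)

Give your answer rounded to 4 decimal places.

Step 0: x=[6.3000] v=[0.0000]
Step 1: x=[6.1880] v=[-0.5600]
Step 2: x=[5.9688] v=[-1.0959]
Step 3: x=[5.6519] v=[-1.5846]
Step 4: x=[5.2509] v=[-2.0050]
Step 5: x=[4.7831] v=[-2.3390]
Step 6: x=[4.2686] v=[-2.5723]
Step 7: x=[3.7296] v=[-2.6948]
Step 8: x=[3.1894] v=[-2.7012]
Step 9: x=[2.6712] v=[-2.5912]
Step 10: x=[2.1973] v=[-2.3696]
Step 11: x=[1.7881] v=[-2.0459]
Step 12: x=[1.4613] v=[-1.6341]
Step 13: x=[1.2309] v=[-1.1519]
Step 14: x=[1.1069] v=[-0.6201]
Step 15: x=[1.0946] v=[-0.0616]
Step 16: x=[1.1945] v=[0.4996]
First v>=0 after going negative at step 16, time=3.2000

Answer: 3.2000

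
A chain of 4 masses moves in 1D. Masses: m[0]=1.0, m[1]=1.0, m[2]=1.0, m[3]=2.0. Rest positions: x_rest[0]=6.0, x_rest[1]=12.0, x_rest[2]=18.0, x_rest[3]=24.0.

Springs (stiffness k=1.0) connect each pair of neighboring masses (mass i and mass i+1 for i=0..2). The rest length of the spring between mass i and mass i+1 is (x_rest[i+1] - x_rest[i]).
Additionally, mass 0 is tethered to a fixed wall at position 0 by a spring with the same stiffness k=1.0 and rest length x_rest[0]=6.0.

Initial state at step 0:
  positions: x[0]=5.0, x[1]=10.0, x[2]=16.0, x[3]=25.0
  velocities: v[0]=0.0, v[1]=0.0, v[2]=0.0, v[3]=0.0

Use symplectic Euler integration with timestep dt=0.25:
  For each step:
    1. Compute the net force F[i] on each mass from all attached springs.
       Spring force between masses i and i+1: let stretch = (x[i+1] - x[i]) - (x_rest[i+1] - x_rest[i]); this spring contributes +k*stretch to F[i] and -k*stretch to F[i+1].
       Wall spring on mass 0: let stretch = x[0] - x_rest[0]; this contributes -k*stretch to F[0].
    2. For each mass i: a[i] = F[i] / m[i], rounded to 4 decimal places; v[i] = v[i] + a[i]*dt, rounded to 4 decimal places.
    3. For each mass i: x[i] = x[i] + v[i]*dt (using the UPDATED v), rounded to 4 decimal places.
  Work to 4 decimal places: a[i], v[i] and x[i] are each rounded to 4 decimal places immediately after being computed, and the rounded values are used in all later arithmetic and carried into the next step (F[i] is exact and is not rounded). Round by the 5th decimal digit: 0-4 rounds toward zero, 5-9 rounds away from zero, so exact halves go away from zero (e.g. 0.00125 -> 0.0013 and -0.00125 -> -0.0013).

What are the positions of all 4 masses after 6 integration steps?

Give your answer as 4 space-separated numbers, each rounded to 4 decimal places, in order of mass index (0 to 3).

Step 0: x=[5.0000 10.0000 16.0000 25.0000] v=[0.0000 0.0000 0.0000 0.0000]
Step 1: x=[5.0000 10.0625 16.1875 24.9063] v=[0.0000 0.2500 0.7500 -0.3750]
Step 2: x=[5.0039 10.1914 16.5371 24.7276] v=[0.0156 0.5156 1.3985 -0.7149]
Step 3: x=[5.0193 10.3927 17.0020 24.4804] v=[0.0615 0.8052 1.8597 -0.9887]
Step 4: x=[5.0568 10.6713 17.5213 24.1870] v=[0.1500 1.1142 2.0770 -1.1735]
Step 5: x=[5.1292 11.0271 18.0290 23.8728] v=[0.2894 1.4231 2.0309 -1.2567]
Step 6: x=[5.2496 11.4519 18.4644 23.5635] v=[0.4816 1.6991 1.7414 -1.2372]

Answer: 5.2496 11.4519 18.4644 23.5635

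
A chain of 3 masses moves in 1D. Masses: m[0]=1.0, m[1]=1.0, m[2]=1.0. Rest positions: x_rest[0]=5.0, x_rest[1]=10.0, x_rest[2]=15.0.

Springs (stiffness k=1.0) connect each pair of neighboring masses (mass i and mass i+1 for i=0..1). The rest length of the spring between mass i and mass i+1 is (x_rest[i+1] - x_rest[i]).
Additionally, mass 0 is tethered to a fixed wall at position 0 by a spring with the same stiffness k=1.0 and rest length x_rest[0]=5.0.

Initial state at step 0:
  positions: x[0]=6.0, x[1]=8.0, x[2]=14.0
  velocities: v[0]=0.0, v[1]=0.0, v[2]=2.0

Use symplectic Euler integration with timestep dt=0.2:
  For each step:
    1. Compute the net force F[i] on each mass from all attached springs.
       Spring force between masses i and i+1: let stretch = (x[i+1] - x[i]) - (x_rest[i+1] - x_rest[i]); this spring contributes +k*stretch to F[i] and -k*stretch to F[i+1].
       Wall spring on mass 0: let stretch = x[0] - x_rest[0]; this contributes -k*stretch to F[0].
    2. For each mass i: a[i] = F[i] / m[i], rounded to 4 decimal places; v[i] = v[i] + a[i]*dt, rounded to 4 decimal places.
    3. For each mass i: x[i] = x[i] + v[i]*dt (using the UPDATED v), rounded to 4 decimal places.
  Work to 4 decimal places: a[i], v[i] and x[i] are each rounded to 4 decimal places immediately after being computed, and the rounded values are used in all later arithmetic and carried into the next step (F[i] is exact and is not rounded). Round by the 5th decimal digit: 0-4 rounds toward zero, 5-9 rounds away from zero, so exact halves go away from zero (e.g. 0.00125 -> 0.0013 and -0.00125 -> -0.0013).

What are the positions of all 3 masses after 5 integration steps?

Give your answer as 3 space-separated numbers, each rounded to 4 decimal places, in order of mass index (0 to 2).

Answer: 4.2208 10.0274 15.3549

Derivation:
Step 0: x=[6.0000 8.0000 14.0000] v=[0.0000 0.0000 2.0000]
Step 1: x=[5.8400 8.1600 14.3600] v=[-0.8000 0.8000 1.8000]
Step 2: x=[5.5392 8.4752 14.6720] v=[-1.5040 1.5760 1.5600]
Step 3: x=[5.1343 8.9208 14.9361] v=[-2.0246 2.2282 1.3206]
Step 4: x=[4.6755 9.4556 15.1596] v=[-2.2942 2.6740 1.1175]
Step 5: x=[4.2208 10.0274 15.3549] v=[-2.2733 2.8588 0.9767]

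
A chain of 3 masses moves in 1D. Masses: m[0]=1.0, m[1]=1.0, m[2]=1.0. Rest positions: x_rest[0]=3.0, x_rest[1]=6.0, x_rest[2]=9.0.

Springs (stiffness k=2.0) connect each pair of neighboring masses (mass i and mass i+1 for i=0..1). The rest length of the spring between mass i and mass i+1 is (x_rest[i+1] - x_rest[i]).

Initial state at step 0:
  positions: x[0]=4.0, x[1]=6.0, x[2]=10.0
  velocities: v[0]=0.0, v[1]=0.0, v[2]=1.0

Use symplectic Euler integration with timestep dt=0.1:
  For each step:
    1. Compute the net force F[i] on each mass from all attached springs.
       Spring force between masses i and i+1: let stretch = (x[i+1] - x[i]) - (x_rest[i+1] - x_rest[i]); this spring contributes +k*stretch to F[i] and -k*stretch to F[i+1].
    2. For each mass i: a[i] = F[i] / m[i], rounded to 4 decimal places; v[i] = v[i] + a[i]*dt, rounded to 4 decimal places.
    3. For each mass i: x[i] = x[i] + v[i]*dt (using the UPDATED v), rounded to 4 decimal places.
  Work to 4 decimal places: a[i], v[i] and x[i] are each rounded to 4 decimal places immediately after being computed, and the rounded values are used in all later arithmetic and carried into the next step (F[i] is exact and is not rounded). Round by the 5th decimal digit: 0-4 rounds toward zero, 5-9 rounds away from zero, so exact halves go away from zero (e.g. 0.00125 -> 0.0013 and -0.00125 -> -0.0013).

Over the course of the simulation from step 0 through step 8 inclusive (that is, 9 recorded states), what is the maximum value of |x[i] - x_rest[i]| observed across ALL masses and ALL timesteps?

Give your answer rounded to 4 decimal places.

Step 0: x=[4.0000 6.0000 10.0000] v=[0.0000 0.0000 1.0000]
Step 1: x=[3.9800 6.0400 10.0800] v=[-0.2000 0.4000 0.8000]
Step 2: x=[3.9412 6.1196 10.1392] v=[-0.3880 0.7960 0.5920]
Step 3: x=[3.8860 6.2360 10.1780] v=[-0.5523 1.1642 0.3881]
Step 4: x=[3.8178 6.3843 10.1980] v=[-0.6823 1.4826 0.1997]
Step 5: x=[3.7409 6.5575 10.2017] v=[-0.7690 1.7320 0.0370]
Step 6: x=[3.6603 6.7473 10.1925] v=[-0.8057 1.8975 -0.0918]
Step 7: x=[3.5815 6.9442 10.1744] v=[-0.7883 1.9691 -0.1808]
Step 8: x=[3.5099 7.1385 10.1517] v=[-0.7158 1.9426 -0.2268]
Max displacement = 1.2017

Answer: 1.2017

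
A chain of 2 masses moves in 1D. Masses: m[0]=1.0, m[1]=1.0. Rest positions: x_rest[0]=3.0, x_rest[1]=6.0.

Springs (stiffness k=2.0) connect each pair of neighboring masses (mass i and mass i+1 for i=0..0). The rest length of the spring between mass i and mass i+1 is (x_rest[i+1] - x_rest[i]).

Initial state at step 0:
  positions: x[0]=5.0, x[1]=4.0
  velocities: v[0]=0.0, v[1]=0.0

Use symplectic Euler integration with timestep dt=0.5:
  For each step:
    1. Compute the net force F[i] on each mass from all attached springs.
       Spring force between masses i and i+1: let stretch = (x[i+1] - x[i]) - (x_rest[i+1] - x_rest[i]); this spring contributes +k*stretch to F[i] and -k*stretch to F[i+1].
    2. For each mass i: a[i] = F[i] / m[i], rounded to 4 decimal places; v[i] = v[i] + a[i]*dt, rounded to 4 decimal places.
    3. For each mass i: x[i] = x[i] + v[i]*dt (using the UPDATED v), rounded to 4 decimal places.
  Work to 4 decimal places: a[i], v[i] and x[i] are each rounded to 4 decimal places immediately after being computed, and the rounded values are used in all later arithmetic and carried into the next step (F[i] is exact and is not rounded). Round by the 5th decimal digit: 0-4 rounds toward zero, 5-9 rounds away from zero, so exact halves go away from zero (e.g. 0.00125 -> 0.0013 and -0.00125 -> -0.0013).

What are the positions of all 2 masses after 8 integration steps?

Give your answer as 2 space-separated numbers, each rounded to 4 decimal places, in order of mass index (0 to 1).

Answer: 1.0000 8.0000

Derivation:
Step 0: x=[5.0000 4.0000] v=[0.0000 0.0000]
Step 1: x=[3.0000 6.0000] v=[-4.0000 4.0000]
Step 2: x=[1.0000 8.0000] v=[-4.0000 4.0000]
Step 3: x=[1.0000 8.0000] v=[0.0000 0.0000]
Step 4: x=[3.0000 6.0000] v=[4.0000 -4.0000]
Step 5: x=[5.0000 4.0000] v=[4.0000 -4.0000]
Step 6: x=[5.0000 4.0000] v=[0.0000 0.0000]
Step 7: x=[3.0000 6.0000] v=[-4.0000 4.0000]
Step 8: x=[1.0000 8.0000] v=[-4.0000 4.0000]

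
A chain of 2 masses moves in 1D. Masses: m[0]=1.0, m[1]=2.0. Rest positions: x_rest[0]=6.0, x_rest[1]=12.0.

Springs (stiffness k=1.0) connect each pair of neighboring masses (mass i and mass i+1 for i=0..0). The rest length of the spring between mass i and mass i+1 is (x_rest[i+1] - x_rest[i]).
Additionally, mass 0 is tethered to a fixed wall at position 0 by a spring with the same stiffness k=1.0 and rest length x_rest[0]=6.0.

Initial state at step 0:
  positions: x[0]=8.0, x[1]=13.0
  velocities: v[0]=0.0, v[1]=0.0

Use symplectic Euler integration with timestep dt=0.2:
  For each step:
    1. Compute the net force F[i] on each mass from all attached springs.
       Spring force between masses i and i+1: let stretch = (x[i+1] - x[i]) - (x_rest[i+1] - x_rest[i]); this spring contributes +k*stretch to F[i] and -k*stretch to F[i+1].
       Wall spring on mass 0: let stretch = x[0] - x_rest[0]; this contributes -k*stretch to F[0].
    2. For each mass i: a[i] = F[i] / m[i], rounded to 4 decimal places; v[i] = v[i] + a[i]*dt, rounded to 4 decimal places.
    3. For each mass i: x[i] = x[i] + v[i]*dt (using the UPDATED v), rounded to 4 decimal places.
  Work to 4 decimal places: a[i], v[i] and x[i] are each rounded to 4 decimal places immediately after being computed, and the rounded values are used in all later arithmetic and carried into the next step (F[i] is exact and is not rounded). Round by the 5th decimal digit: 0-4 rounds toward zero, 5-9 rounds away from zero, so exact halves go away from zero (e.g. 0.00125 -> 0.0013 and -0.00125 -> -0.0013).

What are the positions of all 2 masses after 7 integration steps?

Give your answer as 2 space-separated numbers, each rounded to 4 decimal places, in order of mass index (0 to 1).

Answer: 5.7660 13.2589

Derivation:
Step 0: x=[8.0000 13.0000] v=[0.0000 0.0000]
Step 1: x=[7.8800 13.0200] v=[-0.6000 0.1000]
Step 2: x=[7.6504 13.0572] v=[-1.1480 0.1860]
Step 3: x=[7.3311 13.1063] v=[-1.5967 0.2453]
Step 4: x=[6.9495 13.1599] v=[-1.9079 0.2678]
Step 5: x=[6.5384 13.2093] v=[-2.0557 0.2468]
Step 6: x=[6.1326 13.2452] v=[-2.0292 0.1797]
Step 7: x=[5.7660 13.2589] v=[-1.8332 0.0684]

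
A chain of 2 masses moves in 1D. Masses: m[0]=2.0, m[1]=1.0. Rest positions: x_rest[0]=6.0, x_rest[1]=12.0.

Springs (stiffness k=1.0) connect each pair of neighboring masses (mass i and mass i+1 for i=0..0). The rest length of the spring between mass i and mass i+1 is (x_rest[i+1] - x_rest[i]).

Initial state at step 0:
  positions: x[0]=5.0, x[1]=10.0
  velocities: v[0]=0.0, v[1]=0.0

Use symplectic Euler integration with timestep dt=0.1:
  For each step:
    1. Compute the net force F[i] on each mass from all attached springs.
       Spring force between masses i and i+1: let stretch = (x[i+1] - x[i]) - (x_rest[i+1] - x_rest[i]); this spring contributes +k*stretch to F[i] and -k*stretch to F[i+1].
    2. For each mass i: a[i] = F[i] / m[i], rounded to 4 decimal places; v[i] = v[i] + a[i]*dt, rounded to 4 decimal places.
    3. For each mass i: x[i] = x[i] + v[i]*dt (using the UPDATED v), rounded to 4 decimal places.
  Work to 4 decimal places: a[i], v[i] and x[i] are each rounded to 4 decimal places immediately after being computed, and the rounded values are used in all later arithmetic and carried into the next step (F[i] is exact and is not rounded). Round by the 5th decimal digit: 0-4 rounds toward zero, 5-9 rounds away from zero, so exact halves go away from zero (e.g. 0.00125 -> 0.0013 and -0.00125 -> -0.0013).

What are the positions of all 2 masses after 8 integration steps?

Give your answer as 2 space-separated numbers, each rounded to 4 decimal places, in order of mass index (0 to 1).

Step 0: x=[5.0000 10.0000] v=[0.0000 0.0000]
Step 1: x=[4.9950 10.0100] v=[-0.0500 0.1000]
Step 2: x=[4.9851 10.0299] v=[-0.0993 0.1985]
Step 3: x=[4.9704 10.0593] v=[-0.1471 0.2940]
Step 4: x=[4.9511 10.0978] v=[-0.1927 0.3851]
Step 5: x=[4.9276 10.1448] v=[-0.2354 0.4704]
Step 6: x=[4.9002 10.1997] v=[-0.2745 0.5487]
Step 7: x=[4.8693 10.2616] v=[-0.3095 0.6188]
Step 8: x=[4.8353 10.3296] v=[-0.3399 0.6796]

Answer: 4.8353 10.3296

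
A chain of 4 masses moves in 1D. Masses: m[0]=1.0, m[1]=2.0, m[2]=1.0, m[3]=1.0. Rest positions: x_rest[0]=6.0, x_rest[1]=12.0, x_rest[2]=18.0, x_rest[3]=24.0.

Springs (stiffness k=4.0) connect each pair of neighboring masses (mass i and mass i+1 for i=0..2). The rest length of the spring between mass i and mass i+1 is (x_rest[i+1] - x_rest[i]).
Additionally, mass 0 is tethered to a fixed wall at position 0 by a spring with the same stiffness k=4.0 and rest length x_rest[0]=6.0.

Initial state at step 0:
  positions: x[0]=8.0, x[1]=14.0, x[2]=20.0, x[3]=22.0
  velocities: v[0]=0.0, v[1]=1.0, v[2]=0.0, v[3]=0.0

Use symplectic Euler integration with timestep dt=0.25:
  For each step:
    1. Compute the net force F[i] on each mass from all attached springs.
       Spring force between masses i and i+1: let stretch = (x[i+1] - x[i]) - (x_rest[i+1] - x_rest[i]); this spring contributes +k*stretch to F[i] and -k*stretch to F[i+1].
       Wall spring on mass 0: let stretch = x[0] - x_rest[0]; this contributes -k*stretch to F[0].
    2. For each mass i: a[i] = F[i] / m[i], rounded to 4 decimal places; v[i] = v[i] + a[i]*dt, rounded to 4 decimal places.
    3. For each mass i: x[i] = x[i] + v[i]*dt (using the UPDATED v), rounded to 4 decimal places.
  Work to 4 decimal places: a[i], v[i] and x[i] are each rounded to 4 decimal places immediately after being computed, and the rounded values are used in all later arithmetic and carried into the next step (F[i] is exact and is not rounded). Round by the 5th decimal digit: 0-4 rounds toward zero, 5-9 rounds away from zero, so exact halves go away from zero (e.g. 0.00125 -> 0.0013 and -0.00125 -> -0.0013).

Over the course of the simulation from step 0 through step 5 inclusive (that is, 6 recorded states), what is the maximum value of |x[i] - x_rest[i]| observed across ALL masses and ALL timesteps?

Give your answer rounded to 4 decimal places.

Answer: 2.6846

Derivation:
Step 0: x=[8.0000 14.0000 20.0000 22.0000] v=[0.0000 1.0000 0.0000 0.0000]
Step 1: x=[7.5000 14.2500 19.0000 23.0000] v=[-2.0000 1.0000 -4.0000 4.0000]
Step 2: x=[6.8125 14.2500 17.8125 24.5000] v=[-2.7500 0.0000 -4.7500 6.0000]
Step 3: x=[6.2813 13.7656 17.4063 25.8281] v=[-2.1250 -1.9375 -1.6250 5.3125]
Step 4: x=[6.0508 12.8008 18.1953 26.5508] v=[-0.9220 -3.8593 3.1561 2.8907]
Step 5: x=[5.9951 11.6665 19.7246 26.6846] v=[-0.2228 -4.5371 6.1171 0.5352]
Max displacement = 2.6846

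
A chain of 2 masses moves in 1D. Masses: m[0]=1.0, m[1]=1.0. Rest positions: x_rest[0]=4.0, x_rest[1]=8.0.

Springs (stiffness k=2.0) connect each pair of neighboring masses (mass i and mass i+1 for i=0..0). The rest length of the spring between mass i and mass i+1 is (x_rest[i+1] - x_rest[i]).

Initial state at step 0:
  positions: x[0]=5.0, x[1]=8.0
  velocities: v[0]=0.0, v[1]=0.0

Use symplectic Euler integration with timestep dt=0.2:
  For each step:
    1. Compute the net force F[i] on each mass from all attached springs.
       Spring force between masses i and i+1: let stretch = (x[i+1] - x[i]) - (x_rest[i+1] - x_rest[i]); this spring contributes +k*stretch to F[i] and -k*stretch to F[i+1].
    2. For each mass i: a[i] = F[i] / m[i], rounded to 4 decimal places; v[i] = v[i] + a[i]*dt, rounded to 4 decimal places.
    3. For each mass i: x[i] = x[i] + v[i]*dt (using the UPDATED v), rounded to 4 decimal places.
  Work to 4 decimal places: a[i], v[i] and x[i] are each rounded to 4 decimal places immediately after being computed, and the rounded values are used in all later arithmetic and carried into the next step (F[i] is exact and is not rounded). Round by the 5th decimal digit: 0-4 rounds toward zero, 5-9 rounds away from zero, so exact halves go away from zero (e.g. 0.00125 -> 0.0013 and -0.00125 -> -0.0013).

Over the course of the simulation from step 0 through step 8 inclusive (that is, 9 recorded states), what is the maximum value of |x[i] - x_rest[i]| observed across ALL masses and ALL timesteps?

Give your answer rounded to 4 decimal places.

Answer: 1.0065

Derivation:
Step 0: x=[5.0000 8.0000] v=[0.0000 0.0000]
Step 1: x=[4.9200 8.0800] v=[-0.4000 0.4000]
Step 2: x=[4.7728 8.2272] v=[-0.7360 0.7360]
Step 3: x=[4.5820 8.4180] v=[-0.9542 0.9542]
Step 4: x=[4.3780 8.6220] v=[-1.0198 1.0198]
Step 5: x=[4.1936 8.8064] v=[-0.9222 0.9222]
Step 6: x=[4.0582 8.9418] v=[-0.6771 0.6771]
Step 7: x=[3.9935 9.0065] v=[-0.3237 0.3237]
Step 8: x=[4.0098 8.9902] v=[0.0815 -0.0815]
Max displacement = 1.0065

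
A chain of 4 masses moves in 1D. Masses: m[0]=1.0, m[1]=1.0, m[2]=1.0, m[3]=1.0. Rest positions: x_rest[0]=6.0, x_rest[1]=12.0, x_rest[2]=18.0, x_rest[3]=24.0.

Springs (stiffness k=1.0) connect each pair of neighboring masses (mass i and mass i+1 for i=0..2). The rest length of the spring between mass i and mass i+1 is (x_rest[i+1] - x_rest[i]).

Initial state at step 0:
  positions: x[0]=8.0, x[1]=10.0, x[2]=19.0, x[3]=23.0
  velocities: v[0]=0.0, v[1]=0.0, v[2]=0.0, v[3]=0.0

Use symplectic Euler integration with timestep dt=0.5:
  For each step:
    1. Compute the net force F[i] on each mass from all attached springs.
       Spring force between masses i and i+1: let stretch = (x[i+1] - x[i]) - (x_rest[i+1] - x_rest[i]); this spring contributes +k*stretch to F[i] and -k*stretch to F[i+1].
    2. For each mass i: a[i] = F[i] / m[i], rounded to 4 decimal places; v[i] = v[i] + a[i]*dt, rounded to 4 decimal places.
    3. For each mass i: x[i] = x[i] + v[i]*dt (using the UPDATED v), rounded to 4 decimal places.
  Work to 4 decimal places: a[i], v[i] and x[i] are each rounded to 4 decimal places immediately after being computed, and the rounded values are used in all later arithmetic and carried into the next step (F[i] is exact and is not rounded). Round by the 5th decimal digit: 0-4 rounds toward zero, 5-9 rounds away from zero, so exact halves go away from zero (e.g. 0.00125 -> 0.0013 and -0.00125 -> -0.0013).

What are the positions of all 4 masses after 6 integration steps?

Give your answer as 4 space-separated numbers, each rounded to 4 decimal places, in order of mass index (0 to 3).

Step 0: x=[8.0000 10.0000 19.0000 23.0000] v=[0.0000 0.0000 0.0000 0.0000]
Step 1: x=[7.0000 11.7500 17.7500 23.5000] v=[-2.0000 3.5000 -2.5000 1.0000]
Step 2: x=[5.6875 13.8125 16.4375 24.0625] v=[-2.6250 4.1250 -2.6250 1.1250]
Step 3: x=[4.9063 14.5000 16.3750 24.2188] v=[-1.5625 1.3750 -0.1250 0.3125]
Step 4: x=[5.0235 13.2578 17.8047 23.9141] v=[0.2344 -2.4844 2.8594 -0.6094]
Step 5: x=[5.6993 11.0938 19.6251 23.5821] v=[1.3516 -4.3281 3.6407 -0.6641]
Step 6: x=[6.2238 9.7140 20.3019 23.7608] v=[1.0489 -2.7597 1.3536 0.3574]

Answer: 6.2238 9.7140 20.3019 23.7608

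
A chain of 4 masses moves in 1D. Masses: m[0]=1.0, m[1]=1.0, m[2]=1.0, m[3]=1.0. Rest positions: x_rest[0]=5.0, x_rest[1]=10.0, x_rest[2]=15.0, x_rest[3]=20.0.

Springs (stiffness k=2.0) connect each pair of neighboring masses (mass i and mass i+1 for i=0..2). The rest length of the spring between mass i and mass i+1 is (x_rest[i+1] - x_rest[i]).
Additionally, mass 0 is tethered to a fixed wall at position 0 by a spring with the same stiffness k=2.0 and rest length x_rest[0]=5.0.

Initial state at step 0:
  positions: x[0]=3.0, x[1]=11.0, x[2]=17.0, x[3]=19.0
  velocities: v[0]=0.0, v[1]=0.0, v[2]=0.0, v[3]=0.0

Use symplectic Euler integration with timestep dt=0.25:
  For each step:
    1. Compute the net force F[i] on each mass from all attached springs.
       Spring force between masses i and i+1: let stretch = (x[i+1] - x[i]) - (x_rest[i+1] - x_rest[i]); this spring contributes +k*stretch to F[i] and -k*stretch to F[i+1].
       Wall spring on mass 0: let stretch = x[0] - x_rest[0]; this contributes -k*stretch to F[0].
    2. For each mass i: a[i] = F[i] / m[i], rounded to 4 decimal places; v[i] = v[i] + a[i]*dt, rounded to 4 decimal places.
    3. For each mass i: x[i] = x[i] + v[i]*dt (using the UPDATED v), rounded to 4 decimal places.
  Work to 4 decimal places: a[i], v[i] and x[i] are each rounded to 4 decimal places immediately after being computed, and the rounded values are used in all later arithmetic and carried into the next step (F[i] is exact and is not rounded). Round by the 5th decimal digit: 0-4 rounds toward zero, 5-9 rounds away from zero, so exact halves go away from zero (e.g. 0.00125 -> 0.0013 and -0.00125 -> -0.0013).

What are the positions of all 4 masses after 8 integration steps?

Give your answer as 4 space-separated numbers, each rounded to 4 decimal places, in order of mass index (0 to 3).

Answer: 5.1089 10.1434 14.9741 20.2522

Derivation:
Step 0: x=[3.0000 11.0000 17.0000 19.0000] v=[0.0000 0.0000 0.0000 0.0000]
Step 1: x=[3.6250 10.7500 16.5000 19.3750] v=[2.5000 -1.0000 -2.0000 1.5000]
Step 2: x=[4.6875 10.3281 15.6406 20.0156] v=[4.2500 -1.6875 -3.4375 2.5625]
Step 3: x=[5.8692 9.8652 14.6640 20.7344] v=[4.7266 -1.8516 -3.9063 2.8750]
Step 4: x=[6.8167 9.5027 13.8464 21.3194] v=[3.7900 -1.4502 -3.2705 2.3398]
Step 5: x=[7.2479 9.3474 13.4199 21.5952] v=[1.7247 -0.6214 -1.7059 1.1033]
Step 6: x=[7.0355 9.4387 13.5063 21.4741] v=[-0.8495 0.3651 0.3455 -0.4844]
Step 7: x=[6.2441 9.7380 14.0802 20.9820] v=[-3.1657 1.1973 2.2956 -1.9683]
Step 8: x=[5.1089 10.1434 14.9741 20.2522] v=[-4.5408 1.6215 3.5754 -2.9192]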